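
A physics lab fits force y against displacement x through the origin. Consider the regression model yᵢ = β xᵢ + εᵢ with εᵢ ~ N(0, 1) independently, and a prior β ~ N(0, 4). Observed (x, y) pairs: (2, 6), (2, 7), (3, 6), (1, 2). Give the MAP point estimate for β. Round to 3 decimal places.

log p(β | y) = −Σ(yᵢ − βxᵢ)²/(2·1) − β²/(2·4) + const.
Setting the derivative to zero: Σxᵢ(yᵢ − βxᵢ)/1 − β/4 = 0, so β = Σxᵢyᵢ / (Σxᵢ² + σ²/τ²).
Σxᵢyᵢ = 2·6 + 2·7 + 3·6 + 1·2 = 46; Σxᵢ² = 18; σ²/τ² = 0.25.
β̂_MAP = 46 / (18 + 0.25) = 46/18.25 ≈ 2.521.

β̂_MAP = 2.521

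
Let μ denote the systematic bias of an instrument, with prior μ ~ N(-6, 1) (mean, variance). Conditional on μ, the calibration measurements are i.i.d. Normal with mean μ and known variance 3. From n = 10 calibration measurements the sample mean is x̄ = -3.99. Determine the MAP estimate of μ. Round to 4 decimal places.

μ̂_MAP = -4.4538

n = 10, x̄ = -3.99.
For a Normal prior and Normal likelihood with known variance, the posterior is Normal; its mode equals its mean, the precision-weighted average.
Prior precision 1/σ₀² = 1/1 = 1; data precision n/σ² = 10/3.
μ̂ = (1·(-6) + (10/3)·(-3.99)) / (1 + 10/3) = (-19.3)/(13/3) = -579/130 ≈ -4.4538.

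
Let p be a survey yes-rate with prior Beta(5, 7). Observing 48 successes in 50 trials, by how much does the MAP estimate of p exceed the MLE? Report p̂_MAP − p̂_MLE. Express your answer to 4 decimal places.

MAP − MLE = -0.0933

Posterior is Beta(53, 9); MAP = (53−1)/(62−2) = 52/60 ≈ 0.86667.
MLE ignores the prior: p̂_MLE = k/n = 48/50 ≈ 0.96000.
Difference = 52/60 − 48/50 = -7/75 ≈ -0.0933.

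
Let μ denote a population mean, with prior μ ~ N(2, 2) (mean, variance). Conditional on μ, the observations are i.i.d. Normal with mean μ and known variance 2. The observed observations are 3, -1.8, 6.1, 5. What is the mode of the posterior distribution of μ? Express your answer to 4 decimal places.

μ̂_MAP = 2.8600

n = 4; x̄ = (3 + (-1.8) + 6.1 + 5)/4 = 12.3/4 = 3.075.
For a Normal prior and Normal likelihood with known variance, the posterior is Normal; its mode equals its mean, the precision-weighted average.
Prior precision 1/σ₀² = 1/2 = 0.5; data precision n/σ² = 4/2 = 2.
μ̂ = (0.5·2 + 2·3.075) / (0.5 + 2) = 7.15/2.5 = 2.8600.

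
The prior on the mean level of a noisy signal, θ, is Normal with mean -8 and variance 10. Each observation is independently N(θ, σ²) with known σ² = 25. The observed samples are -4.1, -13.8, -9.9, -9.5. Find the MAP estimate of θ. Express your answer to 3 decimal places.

n = 4; x̄ = ((-4.1) + (-13.8) + (-9.9) + (-9.5))/4 = -37.3/4 = -9.325.
For a Normal prior and Normal likelihood with known variance, the posterior is Normal; its mode equals its mean, the precision-weighted average.
Prior precision 1/σ₀² = 1/10 = 0.1; data precision n/σ² = 4/25 = 0.16.
θ̂ = (0.1·(-8) + 0.16·(-9.325)) / (0.1 + 0.16) = (-2.292)/0.26 = -573/65 ≈ -8.815.

θ̂_MAP = -8.815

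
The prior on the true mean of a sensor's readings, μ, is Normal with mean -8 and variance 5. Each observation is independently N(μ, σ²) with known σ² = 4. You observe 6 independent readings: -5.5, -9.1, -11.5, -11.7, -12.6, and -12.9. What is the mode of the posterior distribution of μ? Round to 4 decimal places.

μ̂_MAP = -10.2500

n = 6; x̄ = ((-5.5) + (-9.1) + (-11.5) + (-11.7) + (-12.6) + (-12.9))/6 = -63.3/6 = -10.55.
For a Normal prior and Normal likelihood with known variance, the posterior is Normal; its mode equals its mean, the precision-weighted average.
Prior precision 1/σ₀² = 1/5 = 0.2; data precision n/σ² = 6/4 = 1.5.
μ̂ = (0.2·(-8) + 1.5·(-10.55)) / (0.2 + 1.5) = (-17.425)/1.7 = -10.2500.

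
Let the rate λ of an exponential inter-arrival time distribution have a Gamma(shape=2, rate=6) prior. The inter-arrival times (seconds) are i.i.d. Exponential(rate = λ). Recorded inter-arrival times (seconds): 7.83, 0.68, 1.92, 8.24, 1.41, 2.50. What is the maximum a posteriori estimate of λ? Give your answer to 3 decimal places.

λ̂_MAP = 0.245

The Exponential(rate=λ) likelihood is ∝ λ^n e^(−λΣtᵢ). Here n = 6 and Σtᵢ = 7.83 + 0.68 + 1.92 + 8.24 + 1.41 + 2.50 = 22.58.
Posterior ∝ λe^(−6λ) · λ^6e^(−22.58λ) = λ^7e^(−28.58λ), i.e. Gamma(8, 28.58).
Mode = (a−1)/b = 7/28.58 ≈ 0.245.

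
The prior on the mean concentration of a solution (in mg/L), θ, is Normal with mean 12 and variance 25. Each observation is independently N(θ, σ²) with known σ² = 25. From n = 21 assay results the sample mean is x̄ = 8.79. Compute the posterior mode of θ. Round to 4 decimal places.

θ̂_MAP = 8.9359

n = 21, x̄ = 8.79.
For a Normal prior and Normal likelihood with known variance, the posterior is Normal; its mode equals its mean, the precision-weighted average.
Prior precision 1/σ₀² = 1/25 = 0.04; data precision n/σ² = 21/25 = 0.84.
θ̂ = (0.04·12 + 0.84·8.79) / (0.04 + 0.84) = 7.8636/0.88 = 19659/2200 ≈ 8.9359.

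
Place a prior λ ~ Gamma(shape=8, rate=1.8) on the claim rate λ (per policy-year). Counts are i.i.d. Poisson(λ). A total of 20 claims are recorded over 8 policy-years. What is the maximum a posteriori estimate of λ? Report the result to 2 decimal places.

Σxᵢ = 20, n = 8.
Posterior ∝ λ^7e^(−1.8λ) · λ^20e^(−8λ) = λ^27e^(−9.8λ), i.e. Gamma(shape=28, rate=9.8).
The mode of a Gamma(a, b) with a ≥ 1 (shape–rate) is (a−1)/b = 27/9.8 ≈ 2.76.

λ̂_MAP = 2.76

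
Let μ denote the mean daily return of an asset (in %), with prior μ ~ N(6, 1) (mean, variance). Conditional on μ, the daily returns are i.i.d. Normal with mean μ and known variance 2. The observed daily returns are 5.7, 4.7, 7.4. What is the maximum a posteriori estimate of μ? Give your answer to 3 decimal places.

n = 3; x̄ = (5.7 + 4.7 + 7.4)/3 = 17.8/3 = 89/15 ≈ 5.9333.
For a Normal prior and Normal likelihood with known variance, the posterior is Normal; its mode equals its mean, the precision-weighted average.
Prior precision 1/σ₀² = 1/1 = 1; data precision n/σ² = 3/2 = 1.5.
μ̂ = (1·6 + 1.5·(89/15)) / (1 + 1.5) = 14.9/2.5 = 5.960.

μ̂_MAP = 5.960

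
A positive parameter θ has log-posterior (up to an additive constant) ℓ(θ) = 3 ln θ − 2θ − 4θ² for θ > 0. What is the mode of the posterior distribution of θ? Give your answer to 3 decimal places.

θ̂_MAP = 0.500

ℓ'(θ) = 3/θ − 2 − 8θ. Setting this to zero and multiplying by θ: 8θ² + 2θ − 3 = 0.
θ = (−2 + √(2² + 4·8·3)) / (2·8) = (−2 + √100) / 16 = (−2 + 10)/16 = 1/2.
ℓ''(θ) = −3/θ² − 8 < 0, confirming a maximum.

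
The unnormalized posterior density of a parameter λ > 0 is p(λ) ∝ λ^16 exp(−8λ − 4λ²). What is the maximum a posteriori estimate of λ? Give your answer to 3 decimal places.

λ̂_MAP = 1.000

ℓ'(λ) = 16/λ − 8 − 8λ. Setting this to zero and multiplying by λ: 8λ² + 8λ − 16 = 0.
λ = (−8 + √(8² + 4·8·16)) / (2·8) = (−8 + √576) / 16 = (−8 + 24)/16 = 1.
ℓ''(λ) = −16/λ² − 8 < 0, confirming a maximum.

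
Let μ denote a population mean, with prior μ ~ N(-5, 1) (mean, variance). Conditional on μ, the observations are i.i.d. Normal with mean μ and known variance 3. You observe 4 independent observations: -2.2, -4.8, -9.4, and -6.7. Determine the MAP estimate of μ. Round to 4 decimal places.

μ̂_MAP = -5.4429

n = 4; x̄ = ((-2.2) + (-4.8) + (-9.4) + (-6.7))/4 = -23.1/4 = -5.775.
For a Normal prior and Normal likelihood with known variance, the posterior is Normal; its mode equals its mean, the precision-weighted average.
Prior precision 1/σ₀² = 1/1 = 1; data precision n/σ² = 4/3.
μ̂ = (1·(-5) + (4/3)·(-5.775)) / (1 + 4/3) = (-12.7)/(7/3) = -381/70 ≈ -5.4429.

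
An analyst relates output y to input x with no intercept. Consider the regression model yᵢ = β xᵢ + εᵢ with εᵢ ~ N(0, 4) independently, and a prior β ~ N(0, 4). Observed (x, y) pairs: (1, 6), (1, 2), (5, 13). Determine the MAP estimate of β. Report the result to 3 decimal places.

β̂_MAP = 2.607

log p(β | y) = −Σ(yᵢ − βxᵢ)²/(2·4) − β²/(2·4) + const.
Setting the derivative to zero: Σxᵢ(yᵢ − βxᵢ)/4 − β/4 = 0, so β = Σxᵢyᵢ / (Σxᵢ² + σ²/τ²).
Σxᵢyᵢ = 1·6 + 1·2 + 5·13 = 73; Σxᵢ² = 27; σ²/τ² = 1.
β̂_MAP = 73 / (27 + 1) = 73/28 ≈ 2.607.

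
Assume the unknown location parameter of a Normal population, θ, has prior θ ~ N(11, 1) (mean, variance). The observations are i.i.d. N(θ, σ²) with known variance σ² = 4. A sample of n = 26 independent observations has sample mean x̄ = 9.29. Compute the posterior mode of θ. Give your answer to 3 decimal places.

n = 26, x̄ = 9.29.
For a Normal prior and Normal likelihood with known variance, the posterior is Normal; its mode equals its mean, the precision-weighted average.
Prior precision 1/σ₀² = 1/1 = 1; data precision n/σ² = 26/4 = 6.5.
θ̂ = (1·11 + 6.5·9.29) / (1 + 6.5) = 71.385/7.5 = 9.518.

θ̂_MAP = 9.518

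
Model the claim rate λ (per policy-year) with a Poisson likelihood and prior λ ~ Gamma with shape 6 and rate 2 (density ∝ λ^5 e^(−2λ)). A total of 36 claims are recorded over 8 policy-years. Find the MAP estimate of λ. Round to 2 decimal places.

Σxᵢ = 36, n = 8.
Posterior ∝ λ^5e^(−2λ) · λ^36e^(−8λ) = λ^41e^(−10λ), i.e. Gamma(shape=42, rate=10).
The mode of a Gamma(a, b) with a ≥ 1 (shape–rate) is (a−1)/b = 41/10 ≈ 4.10.

λ̂_MAP = 4.10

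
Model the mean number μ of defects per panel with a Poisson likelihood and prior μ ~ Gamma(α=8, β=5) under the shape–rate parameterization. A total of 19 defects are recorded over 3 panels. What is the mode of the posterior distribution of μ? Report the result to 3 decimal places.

μ̂_MAP = 3.250

Σxᵢ = 19, n = 3.
Posterior ∝ μ^7e^(−5μ) · μ^19e^(−3μ) = μ^26e^(−8μ), i.e. Gamma(shape=27, rate=8).
The mode of a Gamma(a, b) with a ≥ 1 (shape–rate) is (a−1)/b = 26/8 ≈ 3.250.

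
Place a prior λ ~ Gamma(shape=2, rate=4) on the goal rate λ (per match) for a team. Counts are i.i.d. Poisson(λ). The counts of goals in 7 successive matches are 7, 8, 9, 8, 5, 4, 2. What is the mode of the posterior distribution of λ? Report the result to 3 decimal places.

Σxᵢ = 7+8+9+8+5+4+2 = 43, with n = 7.
Posterior ∝ λe^(−4λ) · λ^43e^(−7λ) = λ^44e^(−11λ), i.e. Gamma(shape=45, rate=11).
The mode of a Gamma(a, b) with a ≥ 1 (shape–rate) is (a−1)/b = 44/11 ≈ 4.000.

λ̂_MAP = 4.000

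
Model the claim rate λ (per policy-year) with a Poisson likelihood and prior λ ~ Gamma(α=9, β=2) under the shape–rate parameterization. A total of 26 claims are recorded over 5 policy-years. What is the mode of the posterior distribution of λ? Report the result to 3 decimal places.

Σxᵢ = 26, n = 5.
Posterior ∝ λ^8e^(−2λ) · λ^26e^(−5λ) = λ^34e^(−7λ), i.e. Gamma(shape=35, rate=7).
The mode of a Gamma(a, b) with a ≥ 1 (shape–rate) is (a−1)/b = 34/7 ≈ 4.857.

λ̂_MAP = 4.857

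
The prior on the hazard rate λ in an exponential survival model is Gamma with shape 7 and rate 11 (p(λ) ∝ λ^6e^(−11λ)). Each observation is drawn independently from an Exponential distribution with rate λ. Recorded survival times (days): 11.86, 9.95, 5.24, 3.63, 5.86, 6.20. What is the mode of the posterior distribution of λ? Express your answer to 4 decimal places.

The Exponential(rate=λ) likelihood is ∝ λ^n e^(−λΣtᵢ). Here n = 6 and Σtᵢ = 11.86 + 9.95 + 5.24 + 3.63 + 5.86 + 6.20 = 42.74.
Posterior ∝ λ^6e^(−11λ) · λ^6e^(−42.74λ) = λ^12e^(−53.74λ), i.e. Gamma(13, 53.74).
Mode = (a−1)/b = 12/53.74 ≈ 0.2233.

λ̂_MAP = 0.2233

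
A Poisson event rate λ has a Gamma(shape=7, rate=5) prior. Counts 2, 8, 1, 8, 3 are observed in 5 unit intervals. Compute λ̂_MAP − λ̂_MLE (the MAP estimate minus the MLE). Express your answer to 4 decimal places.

Σxᵢ = 22. Posterior is Gamma(29, 10); MAP = (29−1)/10 = 28/10 ≈ 2.80000.
MLE = x̄ = 22/5 ≈ 4.40000.
Difference = 28/10 − 22/5 = -8/5 ≈ -1.6000.

MAP − MLE = -1.6000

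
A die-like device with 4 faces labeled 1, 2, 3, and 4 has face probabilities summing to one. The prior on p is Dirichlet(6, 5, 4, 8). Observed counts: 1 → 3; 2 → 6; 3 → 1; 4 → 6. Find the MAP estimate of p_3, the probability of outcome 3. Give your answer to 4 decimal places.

The posterior is Dirichlet(αᵢ + nᵢ) = Dirichlet(9, 11, 5, 14).
For a Dirichlet(a₁,…,a_K) with all aᵢ > 1, the mode has j-th component (aⱼ − 1)/(Σaᵢ − K).
Here Σaᵢ = 39 and K = 4, so p_3 = (5 − 1)/(39 − 4) = 4/35 ≈ 0.1143.

MAP estimate: 0.1143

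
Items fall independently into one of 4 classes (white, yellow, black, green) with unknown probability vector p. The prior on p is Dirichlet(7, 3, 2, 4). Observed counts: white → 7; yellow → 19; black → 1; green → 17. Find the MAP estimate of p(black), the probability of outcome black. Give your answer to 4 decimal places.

The posterior is Dirichlet(αᵢ + nᵢ) = Dirichlet(14, 22, 3, 21).
For a Dirichlet(a₁,…,a_K) with all aᵢ > 1, the mode has j-th component (aⱼ − 1)/(Σaᵢ − K).
Here Σaᵢ = 60 and K = 4, so p(black) = (3 − 1)/(60 − 4) = 2/56 ≈ 0.0357.

MAP estimate of p(black) = 0.0357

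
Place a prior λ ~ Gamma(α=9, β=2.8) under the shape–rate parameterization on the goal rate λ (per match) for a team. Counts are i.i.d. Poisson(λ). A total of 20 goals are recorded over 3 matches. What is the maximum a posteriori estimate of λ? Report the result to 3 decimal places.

Σxᵢ = 20, n = 3.
Posterior ∝ λ^8e^(−2.8λ) · λ^20e^(−3λ) = λ^28e^(−5.8λ), i.e. Gamma(shape=29, rate=5.8).
The mode of a Gamma(a, b) with a ≥ 1 (shape–rate) is (a−1)/b = 28/5.8 ≈ 4.828.

λ̂_MAP = 4.828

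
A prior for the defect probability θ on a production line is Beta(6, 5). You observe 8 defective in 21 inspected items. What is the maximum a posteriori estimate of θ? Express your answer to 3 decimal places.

Prior: Beta(6, 5).
Data: 8 successes in 21 trials. The binomial likelihood contributes θ^8(1−θ)^13, so the posterior is Beta(6+8, 5+13) = Beta(14, 18).
For Beta(a, b) with a, b > 1 the mode is (a−1)/(a+b−2) = 13/30 ≈ 0.433.

θ̂_MAP = 0.433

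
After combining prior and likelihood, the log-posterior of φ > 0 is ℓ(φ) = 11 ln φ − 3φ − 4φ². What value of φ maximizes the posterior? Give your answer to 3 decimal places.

ℓ'(φ) = 11/φ − 3 − 8φ. Setting this to zero and multiplying by φ: 8φ² + 3φ − 11 = 0.
φ = (−3 + √(3² + 4·8·11)) / (2·8) = (−3 + √361) / 16 = (−3 + 19)/16 = 1.
ℓ''(φ) = −11/φ² − 8 < 0, confirming a maximum.

φ̂_MAP = 1.000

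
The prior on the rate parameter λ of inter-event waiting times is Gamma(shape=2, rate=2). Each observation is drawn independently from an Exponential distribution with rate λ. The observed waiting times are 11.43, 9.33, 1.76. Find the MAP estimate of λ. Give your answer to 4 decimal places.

λ̂_MAP = 0.1631

The Exponential(rate=λ) likelihood is ∝ λ^n e^(−λΣtᵢ). Here n = 3 and Σtᵢ = 11.43 + 9.33 + 1.76 = 22.52.
Posterior ∝ λe^(−2λ) · λ^3e^(−22.52λ) = λ^4e^(−24.52λ), i.e. Gamma(5, 24.52).
Mode = (a−1)/b = 4/24.52 ≈ 0.1631.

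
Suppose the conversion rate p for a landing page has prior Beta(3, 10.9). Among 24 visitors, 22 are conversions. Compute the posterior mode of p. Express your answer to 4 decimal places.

Prior: Beta(3, 10.9).
Data: 22 successes in 24 trials. The binomial likelihood contributes p^22(1−p)^2, so the posterior is Beta(3+22, 10.9+2) = Beta(25, 12.9).
For Beta(a, b) with a, b > 1 the mode is (a−1)/(a+b−2) = 24/35.9 ≈ 0.6685.

p̂_MAP = 0.6685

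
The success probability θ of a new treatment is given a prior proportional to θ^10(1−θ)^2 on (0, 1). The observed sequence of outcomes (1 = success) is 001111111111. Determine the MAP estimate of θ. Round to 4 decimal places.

θ̂_MAP = 0.8333

The prior density ∝ θ^10(1−θ)^2 is the kernel of Beta(11, 3).
Data: 10 successes in 12 trials (from the sequence). The binomial likelihood contributes θ^10(1−θ)^2, so the posterior is Beta(11+10, 3+2) = Beta(21, 5).
For Beta(a, b) with a, b > 1 the mode is (a−1)/(a+b−2) = 20/24 ≈ 0.8333.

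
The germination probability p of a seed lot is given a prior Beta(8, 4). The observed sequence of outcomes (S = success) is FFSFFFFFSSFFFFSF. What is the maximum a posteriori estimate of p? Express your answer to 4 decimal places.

p̂_MAP = 0.4231

Prior: Beta(8, 4).
Data: 4 successes in 16 trials (from the sequence). The binomial likelihood contributes p^4(1−p)^12, so the posterior is Beta(8+4, 4+12) = Beta(12, 16).
For Beta(a, b) with a, b > 1 the mode is (a−1)/(a+b−2) = 11/26 ≈ 0.4231.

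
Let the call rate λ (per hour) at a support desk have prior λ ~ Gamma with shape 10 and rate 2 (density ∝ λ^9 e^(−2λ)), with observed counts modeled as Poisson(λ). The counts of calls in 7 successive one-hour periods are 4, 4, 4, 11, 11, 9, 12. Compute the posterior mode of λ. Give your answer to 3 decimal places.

λ̂_MAP = 7.111

Σxᵢ = 4+4+4+11+11+9+12 = 55, with n = 7.
Posterior ∝ λ^9e^(−2λ) · λ^55e^(−7λ) = λ^64e^(−9λ), i.e. Gamma(shape=65, rate=9).
The mode of a Gamma(a, b) with a ≥ 1 (shape–rate) is (a−1)/b = 64/9 ≈ 7.111.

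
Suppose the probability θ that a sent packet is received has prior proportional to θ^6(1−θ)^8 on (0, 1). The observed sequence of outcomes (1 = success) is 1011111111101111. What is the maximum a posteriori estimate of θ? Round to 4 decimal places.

θ̂_MAP = 0.6667

The prior density ∝ θ^6(1−θ)^8 is the kernel of Beta(7, 9).
Data: 14 successes in 16 trials (from the sequence). The binomial likelihood contributes θ^14(1−θ)^2, so the posterior is Beta(7+14, 9+2) = Beta(21, 11).
For Beta(a, b) with a, b > 1 the mode is (a−1)/(a+b−2) = 20/30 ≈ 0.6667.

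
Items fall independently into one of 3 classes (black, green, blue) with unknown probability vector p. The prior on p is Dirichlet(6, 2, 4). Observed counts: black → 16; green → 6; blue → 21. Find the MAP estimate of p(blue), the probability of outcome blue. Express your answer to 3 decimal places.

The posterior is Dirichlet(αᵢ + nᵢ) = Dirichlet(22, 8, 25).
For a Dirichlet(a₁,…,a_K) with all aᵢ > 1, the mode has j-th component (aⱼ − 1)/(Σaᵢ − K).
Here Σaᵢ = 55 and K = 3, so p(blue) = (25 − 1)/(55 − 3) = 24/52 ≈ 0.462.

MAP estimate of p(blue) = 0.462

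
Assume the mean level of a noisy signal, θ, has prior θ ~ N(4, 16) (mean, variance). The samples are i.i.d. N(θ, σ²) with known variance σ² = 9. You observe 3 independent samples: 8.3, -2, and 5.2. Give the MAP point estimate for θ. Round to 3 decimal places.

θ̂_MAP = 3.860

n = 3; x̄ = (8.3 + (-2) + 5.2)/3 = 11.5/3 = 23/6 ≈ 3.8333.
For a Normal prior and Normal likelihood with known variance, the posterior is Normal; its mode equals its mean, the precision-weighted average.
Prior precision 1/σ₀² = 1/16 = 0.0625; data precision n/σ² = 3/9 = 1/3.
θ̂ = (0.0625·4 + (1/3)·(23/6)) / (0.0625 + 1/3) = (55/36)/(19/48) = 220/57 ≈ 3.860.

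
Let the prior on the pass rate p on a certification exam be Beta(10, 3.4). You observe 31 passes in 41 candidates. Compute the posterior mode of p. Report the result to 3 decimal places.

p̂_MAP = 0.763

Prior: Beta(10, 3.4).
Data: 31 successes in 41 trials. The binomial likelihood contributes p^31(1−p)^10, so the posterior is Beta(10+31, 3.4+10) = Beta(41, 13.4).
For Beta(a, b) with a, b > 1 the mode is (a−1)/(a+b−2) = 40/52.4 ≈ 0.763.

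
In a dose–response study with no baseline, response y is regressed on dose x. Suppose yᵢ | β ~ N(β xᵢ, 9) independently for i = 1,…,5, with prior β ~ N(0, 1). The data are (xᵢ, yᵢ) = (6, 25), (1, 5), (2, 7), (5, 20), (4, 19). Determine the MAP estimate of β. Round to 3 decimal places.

log p(β | y) = −Σ(yᵢ − βxᵢ)²/(2·9) − β²/(2·1) + const.
Setting the derivative to zero: Σxᵢ(yᵢ − βxᵢ)/9 − β/1 = 0, so β = Σxᵢyᵢ / (Σxᵢ² + σ²/τ²).
Σxᵢyᵢ = 6·25 + 1·5 + 2·7 + 5·20 + 4·19 = 345; Σxᵢ² = 82; σ²/τ² = 9.
β̂_MAP = 345 / (82 + 9) = 345/91 ≈ 3.791.

β̂_MAP = 3.791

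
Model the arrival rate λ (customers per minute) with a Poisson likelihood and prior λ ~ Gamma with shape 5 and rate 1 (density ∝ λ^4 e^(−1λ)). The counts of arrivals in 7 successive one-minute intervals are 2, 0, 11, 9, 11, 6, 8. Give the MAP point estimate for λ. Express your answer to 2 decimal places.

λ̂_MAP = 6.38

Σxᵢ = 2+0+11+9+11+6+8 = 47, with n = 7.
Posterior ∝ λ^4e^(−1λ) · λ^47e^(−7λ) = λ^51e^(−8λ), i.e. Gamma(shape=52, rate=8).
The mode of a Gamma(a, b) with a ≥ 1 (shape–rate) is (a−1)/b = 51/8 ≈ 6.38.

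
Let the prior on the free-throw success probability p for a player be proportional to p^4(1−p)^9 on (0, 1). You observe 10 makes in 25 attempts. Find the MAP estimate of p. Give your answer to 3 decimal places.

The prior density ∝ p^4(1−p)^9 is the kernel of Beta(5, 10).
Data: 10 successes in 25 trials. The binomial likelihood contributes p^10(1−p)^15, so the posterior is Beta(5+10, 10+15) = Beta(15, 25).
For Beta(a, b) with a, b > 1 the mode is (a−1)/(a+b−2) = 14/38 ≈ 0.368.

p̂_MAP = 0.368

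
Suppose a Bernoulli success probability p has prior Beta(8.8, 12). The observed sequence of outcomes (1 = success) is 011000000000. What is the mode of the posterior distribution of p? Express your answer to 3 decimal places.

Prior: Beta(8.8, 12).
Data: 2 successes in 12 trials (from the sequence). The binomial likelihood contributes p^2(1−p)^10, so the posterior is Beta(8.8+2, 12+10) = Beta(10.8, 22).
For Beta(a, b) with a, b > 1 the mode is (a−1)/(a+b−2) = 9.8/30.8 ≈ 0.318.

p̂_MAP = 0.318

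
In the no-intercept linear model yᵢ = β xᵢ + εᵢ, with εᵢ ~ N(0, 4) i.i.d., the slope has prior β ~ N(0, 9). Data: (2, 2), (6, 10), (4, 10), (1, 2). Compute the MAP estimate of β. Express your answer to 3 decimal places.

log p(β | y) = −Σ(yᵢ − βxᵢ)²/(2·4) − β²/(2·9) + const.
Setting the derivative to zero: Σxᵢ(yᵢ − βxᵢ)/4 − β/9 = 0, so β = Σxᵢyᵢ / (Σxᵢ² + σ²/τ²).
Σxᵢyᵢ = 2·2 + 6·10 + 4·10 + 1·2 = 106; Σxᵢ² = 57; σ²/τ² = 4/9.
β̂_MAP = 106 / (57 + 4/9) = 106/(517/9) = 954/517 ≈ 1.845.

β̂_MAP = 1.845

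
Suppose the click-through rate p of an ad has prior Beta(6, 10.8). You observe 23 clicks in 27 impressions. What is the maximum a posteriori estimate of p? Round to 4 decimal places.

Prior: Beta(6, 10.8).
Data: 23 successes in 27 trials. The binomial likelihood contributes p^23(1−p)^4, so the posterior is Beta(6+23, 10.8+4) = Beta(29, 14.8).
For Beta(a, b) with a, b > 1 the mode is (a−1)/(a+b−2) = 28/41.8 ≈ 0.6699.

p̂_MAP = 0.6699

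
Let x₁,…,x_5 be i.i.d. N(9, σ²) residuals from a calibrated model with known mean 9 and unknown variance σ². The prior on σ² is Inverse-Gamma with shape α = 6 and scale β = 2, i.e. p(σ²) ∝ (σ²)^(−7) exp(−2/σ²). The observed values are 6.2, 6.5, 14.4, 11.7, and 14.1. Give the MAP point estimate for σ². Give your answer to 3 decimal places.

Sum of squared deviations about the known mean: SS = (6.2−9)² + (6.5−9)² + (14.4−9)² + (11.7−9)² + (14.1−9)² = 76.55.
The Normal likelihood contributes (σ²)^(−n/2) exp(−SS/(2σ²)), so the posterior is Inverse-Gamma(α + n/2, β + SS/2) = Inverse-Gamma(8.5, 40.275).
The mode of Inverse-Gamma(a, b) is b/(a+1) = 40.275/9.5 ≈ 4.239.

σ̂²_MAP = 4.239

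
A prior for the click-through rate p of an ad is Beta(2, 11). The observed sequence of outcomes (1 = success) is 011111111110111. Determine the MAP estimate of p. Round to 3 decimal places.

p̂_MAP = 0.538

Prior: Beta(2, 11).
Data: 13 successes in 15 trials (from the sequence). The binomial likelihood contributes p^13(1−p)^2, so the posterior is Beta(2+13, 11+2) = Beta(15, 13).
For Beta(a, b) with a, b > 1 the mode is (a−1)/(a+b−2) = 14/26 ≈ 0.538.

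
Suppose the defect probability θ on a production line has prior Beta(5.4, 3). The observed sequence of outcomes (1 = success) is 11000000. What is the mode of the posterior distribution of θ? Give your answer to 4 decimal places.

Prior: Beta(5.4, 3).
Data: 2 successes in 8 trials (from the sequence). The binomial likelihood contributes θ^2(1−θ)^6, so the posterior is Beta(5.4+2, 3+6) = Beta(7.4, 9).
For Beta(a, b) with a, b > 1 the mode is (a−1)/(a+b−2) = 6.4/14.4 ≈ 0.4444.

θ̂_MAP = 0.4444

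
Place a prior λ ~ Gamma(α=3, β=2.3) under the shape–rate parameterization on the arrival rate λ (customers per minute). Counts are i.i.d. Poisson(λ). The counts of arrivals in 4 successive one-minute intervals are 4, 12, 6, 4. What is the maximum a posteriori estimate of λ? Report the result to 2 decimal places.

Σxᵢ = 4+12+6+4 = 26, with n = 4.
Posterior ∝ λ^2e^(−2.3λ) · λ^26e^(−4λ) = λ^28e^(−6.3λ), i.e. Gamma(shape=29, rate=6.3).
The mode of a Gamma(a, b) with a ≥ 1 (shape–rate) is (a−1)/b = 28/6.3 ≈ 4.44.

λ̂_MAP = 4.44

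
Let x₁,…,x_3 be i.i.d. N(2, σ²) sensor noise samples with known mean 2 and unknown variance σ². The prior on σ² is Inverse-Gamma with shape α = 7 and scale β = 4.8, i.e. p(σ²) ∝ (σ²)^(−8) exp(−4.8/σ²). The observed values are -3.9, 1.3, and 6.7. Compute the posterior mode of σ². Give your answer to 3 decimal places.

σ̂²_MAP = 3.526

Sum of squared deviations about the known mean: SS = (-3.9−2)² + (1.3−2)² + (6.7−2)² = 57.39.
The Normal likelihood contributes (σ²)^(−n/2) exp(−SS/(2σ²)), so the posterior is Inverse-Gamma(α + n/2, β + SS/2) = Inverse-Gamma(8.5, 33.495).
The mode of Inverse-Gamma(a, b) is b/(a+1) = 33.495/9.5 ≈ 3.526.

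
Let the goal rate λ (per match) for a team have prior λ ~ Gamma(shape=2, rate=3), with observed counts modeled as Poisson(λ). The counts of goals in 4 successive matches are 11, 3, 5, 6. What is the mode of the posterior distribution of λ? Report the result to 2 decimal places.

Σxᵢ = 11+3+5+6 = 25, with n = 4.
Posterior ∝ λe^(−3λ) · λ^25e^(−4λ) = λ^26e^(−7λ), i.e. Gamma(shape=27, rate=7).
The mode of a Gamma(a, b) with a ≥ 1 (shape–rate) is (a−1)/b = 26/7 ≈ 3.71.

λ̂_MAP = 3.71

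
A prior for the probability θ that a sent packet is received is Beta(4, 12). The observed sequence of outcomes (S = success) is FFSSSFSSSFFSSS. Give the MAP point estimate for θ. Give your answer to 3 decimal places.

Prior: Beta(4, 12).
Data: 9 successes in 14 trials (from the sequence). The binomial likelihood contributes θ^9(1−θ)^5, so the posterior is Beta(4+9, 12+5) = Beta(13, 17).
For Beta(a, b) with a, b > 1 the mode is (a−1)/(a+b−2) = 12/28 ≈ 0.429.

θ̂_MAP = 0.429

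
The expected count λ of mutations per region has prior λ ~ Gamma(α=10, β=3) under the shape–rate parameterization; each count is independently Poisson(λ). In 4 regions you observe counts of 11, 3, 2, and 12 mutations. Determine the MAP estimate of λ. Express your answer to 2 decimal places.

λ̂_MAP = 5.29

Σxᵢ = 11+3+2+12 = 28, with n = 4.
Posterior ∝ λ^9e^(−3λ) · λ^28e^(−4λ) = λ^37e^(−7λ), i.e. Gamma(shape=38, rate=7).
The mode of a Gamma(a, b) with a ≥ 1 (shape–rate) is (a−1)/b = 37/7 ≈ 5.29.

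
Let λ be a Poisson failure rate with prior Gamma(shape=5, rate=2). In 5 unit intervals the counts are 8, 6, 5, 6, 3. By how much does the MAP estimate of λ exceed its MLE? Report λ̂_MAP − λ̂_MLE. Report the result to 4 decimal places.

Σxᵢ = 28. Posterior is Gamma(33, 7); MAP = (33−1)/7 = 32/7 ≈ 4.57143.
MLE = x̄ = 28/5 ≈ 5.60000.
Difference = 32/7 − 28/5 = -36/35 ≈ -1.0286.

MAP − MLE = -1.0286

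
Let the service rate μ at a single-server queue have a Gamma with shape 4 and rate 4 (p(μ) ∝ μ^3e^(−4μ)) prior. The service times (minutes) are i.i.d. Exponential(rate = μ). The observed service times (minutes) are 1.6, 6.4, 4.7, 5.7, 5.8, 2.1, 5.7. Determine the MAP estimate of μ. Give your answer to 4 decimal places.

The Exponential(rate=μ) likelihood is ∝ μ^n e^(−μΣtᵢ). Here n = 7 and Σtᵢ = 1.6 + 6.4 + 4.7 + 5.7 + 5.8 + 2.1 + 5.7 = 32.
Posterior ∝ μ^3e^(−4μ) · μ^7e^(−32μ) = μ^10e^(−36μ), i.e. Gamma(11, 36).
Mode = (a−1)/b = 10/36 ≈ 0.2778.

μ̂_MAP = 0.2778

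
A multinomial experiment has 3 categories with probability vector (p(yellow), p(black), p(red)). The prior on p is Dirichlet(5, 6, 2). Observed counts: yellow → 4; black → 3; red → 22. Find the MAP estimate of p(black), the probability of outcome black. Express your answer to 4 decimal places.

MAP estimate of p(black) = 0.2051

The posterior is Dirichlet(αᵢ + nᵢ) = Dirichlet(9, 9, 24).
For a Dirichlet(a₁,…,a_K) with all aᵢ > 1, the mode has j-th component (aⱼ − 1)/(Σaᵢ − K).
Here Σaᵢ = 42 and K = 3, so p(black) = (9 − 1)/(42 − 3) = 8/39 ≈ 0.2051.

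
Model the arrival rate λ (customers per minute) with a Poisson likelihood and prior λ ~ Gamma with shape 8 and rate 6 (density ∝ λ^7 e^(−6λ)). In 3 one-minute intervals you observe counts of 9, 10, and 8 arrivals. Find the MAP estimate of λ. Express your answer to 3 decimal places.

Σxᵢ = 9+10+8 = 27, with n = 3.
Posterior ∝ λ^7e^(−6λ) · λ^27e^(−3λ) = λ^34e^(−9λ), i.e. Gamma(shape=35, rate=9).
The mode of a Gamma(a, b) with a ≥ 1 (shape–rate) is (a−1)/b = 34/9 ≈ 3.778.

λ̂_MAP = 3.778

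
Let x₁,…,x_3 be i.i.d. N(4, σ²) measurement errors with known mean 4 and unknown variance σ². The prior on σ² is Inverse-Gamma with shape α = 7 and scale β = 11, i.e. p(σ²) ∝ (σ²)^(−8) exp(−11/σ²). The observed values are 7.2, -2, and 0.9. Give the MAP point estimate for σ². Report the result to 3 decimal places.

σ̂²_MAP = 4.097

Sum of squared deviations about the known mean: SS = (7.2−4)² + (-2−4)² + (0.9−4)² = 55.85.
The Normal likelihood contributes (σ²)^(−n/2) exp(−SS/(2σ²)), so the posterior is Inverse-Gamma(α + n/2, β + SS/2) = Inverse-Gamma(8.5, 38.925).
The mode of Inverse-Gamma(a, b) is b/(a+1) = 38.925/9.5 ≈ 4.097.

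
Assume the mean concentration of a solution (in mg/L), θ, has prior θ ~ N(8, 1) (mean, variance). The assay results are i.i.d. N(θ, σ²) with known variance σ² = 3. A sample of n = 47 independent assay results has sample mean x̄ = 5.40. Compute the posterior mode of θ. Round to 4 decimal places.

θ̂_MAP = 5.5560

n = 47, x̄ = 5.40.
For a Normal prior and Normal likelihood with known variance, the posterior is Normal; its mode equals its mean, the precision-weighted average.
Prior precision 1/σ₀² = 1/1 = 1; data precision n/σ² = 47/3.
θ̂ = (1·8 + (47/3)·5.4) / (1 + 47/3) = 92.6/(50/3) = 5.5560.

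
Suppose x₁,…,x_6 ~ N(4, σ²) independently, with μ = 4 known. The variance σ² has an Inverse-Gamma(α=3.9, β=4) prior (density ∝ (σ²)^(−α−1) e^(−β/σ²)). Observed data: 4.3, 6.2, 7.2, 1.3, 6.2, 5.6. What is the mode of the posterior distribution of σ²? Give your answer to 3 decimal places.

σ̂²_MAP = 2.396

Sum of squared deviations about the known mean: SS = (4.3−4)² + (6.2−4)² + (7.2−4)² + (1.3−4)² + (6.2−4)² + (5.6−4)² = 29.86.
The Normal likelihood contributes (σ²)^(−n/2) exp(−SS/(2σ²)), so the posterior is Inverse-Gamma(α + n/2, β + SS/2) = Inverse-Gamma(6.9, 18.93).
The mode of Inverse-Gamma(a, b) is b/(a+1) = 18.93/7.9 ≈ 2.396.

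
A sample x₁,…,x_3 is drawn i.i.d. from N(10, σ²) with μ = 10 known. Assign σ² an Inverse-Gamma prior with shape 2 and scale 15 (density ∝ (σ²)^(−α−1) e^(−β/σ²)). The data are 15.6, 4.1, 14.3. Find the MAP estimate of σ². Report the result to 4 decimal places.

Sum of squared deviations about the known mean: SS = (15.6−10)² + (4.1−10)² + (14.3−10)² = 84.66.
The Normal likelihood contributes (σ²)^(−n/2) exp(−SS/(2σ²)), so the posterior is Inverse-Gamma(α + n/2, β + SS/2) = Inverse-Gamma(3.5, 57.33).
The mode of Inverse-Gamma(a, b) is b/(a+1) = 57.33/4.5 ≈ 12.7400.

σ̂²_MAP = 12.7400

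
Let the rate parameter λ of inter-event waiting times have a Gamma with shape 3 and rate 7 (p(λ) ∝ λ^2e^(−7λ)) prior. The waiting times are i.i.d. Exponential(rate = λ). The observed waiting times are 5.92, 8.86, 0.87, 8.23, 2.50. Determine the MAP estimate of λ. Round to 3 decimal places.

λ̂_MAP = 0.210

The Exponential(rate=λ) likelihood is ∝ λ^n e^(−λΣtᵢ). Here n = 5 and Σtᵢ = 5.92 + 8.86 + 0.87 + 8.23 + 2.50 = 26.38.
Posterior ∝ λ^2e^(−7λ) · λ^5e^(−26.38λ) = λ^7e^(−33.38λ), i.e. Gamma(8, 33.38).
Mode = (a−1)/b = 7/33.38 ≈ 0.210.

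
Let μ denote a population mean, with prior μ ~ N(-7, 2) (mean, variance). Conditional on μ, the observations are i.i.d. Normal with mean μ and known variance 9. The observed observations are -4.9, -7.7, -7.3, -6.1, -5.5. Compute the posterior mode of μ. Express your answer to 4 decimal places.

n = 5; x̄ = ((-4.9) + (-7.7) + (-7.3) + (-6.1) + (-5.5))/5 = -31.5/5 = -6.3.
For a Normal prior and Normal likelihood with known variance, the posterior is Normal; its mode equals its mean, the precision-weighted average.
Prior precision 1/σ₀² = 1/2 = 0.5; data precision n/σ² = 5/9.
μ̂ = (0.5·(-7) + (5/9)·(-6.3)) / (0.5 + 5/9) = (-7)/(19/18) = -126/19 ≈ -6.6316.

μ̂_MAP = -6.6316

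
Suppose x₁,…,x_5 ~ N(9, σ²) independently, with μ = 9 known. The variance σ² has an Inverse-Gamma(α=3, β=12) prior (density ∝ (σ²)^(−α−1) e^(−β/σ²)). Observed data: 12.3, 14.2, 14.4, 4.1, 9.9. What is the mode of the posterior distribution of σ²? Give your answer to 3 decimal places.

σ̂²_MAP = 8.916

Sum of squared deviations about the known mean: SS = (12.3−9)² + (14.2−9)² + (14.4−9)² + (4.1−9)² + (9.9−9)² = 91.91.
The Normal likelihood contributes (σ²)^(−n/2) exp(−SS/(2σ²)), so the posterior is Inverse-Gamma(α + n/2, β + SS/2) = Inverse-Gamma(5.5, 57.955).
The mode of Inverse-Gamma(a, b) is b/(a+1) = 57.955/6.5 ≈ 8.916.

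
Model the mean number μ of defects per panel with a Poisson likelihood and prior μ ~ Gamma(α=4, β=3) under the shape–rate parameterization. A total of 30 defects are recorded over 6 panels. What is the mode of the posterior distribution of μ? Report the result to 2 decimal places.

Σxᵢ = 30, n = 6.
Posterior ∝ μ^3e^(−3μ) · μ^30e^(−6μ) = μ^33e^(−9μ), i.e. Gamma(shape=34, rate=9).
The mode of a Gamma(a, b) with a ≥ 1 (shape–rate) is (a−1)/b = 33/9 ≈ 3.67.

μ̂_MAP = 3.67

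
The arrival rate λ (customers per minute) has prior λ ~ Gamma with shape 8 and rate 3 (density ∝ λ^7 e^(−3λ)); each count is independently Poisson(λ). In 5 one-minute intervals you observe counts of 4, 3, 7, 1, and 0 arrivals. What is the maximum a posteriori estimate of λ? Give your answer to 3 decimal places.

λ̂_MAP = 2.750

Σxᵢ = 4+3+7+1+0 = 15, with n = 5.
Posterior ∝ λ^7e^(−3λ) · λ^15e^(−5λ) = λ^22e^(−8λ), i.e. Gamma(shape=23, rate=8).
The mode of a Gamma(a, b) with a ≥ 1 (shape–rate) is (a−1)/b = 22/8 ≈ 2.750.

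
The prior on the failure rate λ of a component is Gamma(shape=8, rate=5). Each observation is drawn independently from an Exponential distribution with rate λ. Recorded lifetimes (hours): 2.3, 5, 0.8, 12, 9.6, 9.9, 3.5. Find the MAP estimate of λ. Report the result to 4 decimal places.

λ̂_MAP = 0.2911

The Exponential(rate=λ) likelihood is ∝ λ^n e^(−λΣtᵢ). Here n = 7 and Σtᵢ = 2.3 + 5 + 0.8 + 12 + 9.6 + 9.9 + 3.5 = 43.1.
Posterior ∝ λ^7e^(−5λ) · λ^7e^(−43.1λ) = λ^14e^(−48.1λ), i.e. Gamma(15, 48.1).
Mode = (a−1)/b = 14/48.1 ≈ 0.2911.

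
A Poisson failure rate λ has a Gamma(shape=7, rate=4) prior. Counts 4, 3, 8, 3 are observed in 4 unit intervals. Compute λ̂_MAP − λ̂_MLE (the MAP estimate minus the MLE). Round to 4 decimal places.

MAP − MLE = -1.5000

Σxᵢ = 18. Posterior is Gamma(25, 8); MAP = (25−1)/8 = 24/8 ≈ 3.00000.
MLE = x̄ = 18/4 ≈ 4.50000.
Difference = 24/8 − 18/4 = -3/2 ≈ -1.5000.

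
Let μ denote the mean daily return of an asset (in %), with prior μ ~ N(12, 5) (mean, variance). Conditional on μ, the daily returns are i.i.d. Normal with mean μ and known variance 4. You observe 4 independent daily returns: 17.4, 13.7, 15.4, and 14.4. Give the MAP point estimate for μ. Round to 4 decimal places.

n = 4; x̄ = (17.4 + 13.7 + 15.4 + 14.4)/4 = 60.9/4 = 15.225.
For a Normal prior and Normal likelihood with known variance, the posterior is Normal; its mode equals its mean, the precision-weighted average.
Prior precision 1/σ₀² = 1/5 = 0.2; data precision n/σ² = 4/4 = 1.
μ̂ = (0.2·12 + 1·15.225) / (0.2 + 1) = 17.625/1.2 = 14.6875.

μ̂_MAP = 14.6875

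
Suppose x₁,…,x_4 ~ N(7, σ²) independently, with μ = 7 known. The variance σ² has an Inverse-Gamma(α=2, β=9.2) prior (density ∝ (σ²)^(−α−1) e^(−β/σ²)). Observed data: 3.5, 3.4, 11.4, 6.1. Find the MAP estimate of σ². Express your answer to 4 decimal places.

Sum of squared deviations about the known mean: SS = (3.5−7)² + (3.4−7)² + (11.4−7)² + (6.1−7)² = 45.38.
The Normal likelihood contributes (σ²)^(−n/2) exp(−SS/(2σ²)), so the posterior is Inverse-Gamma(α + n/2, β + SS/2) = Inverse-Gamma(4, 31.89).
The mode of Inverse-Gamma(a, b) is b/(a+1) = 31.89/5 ≈ 6.3780.

σ̂²_MAP = 6.3780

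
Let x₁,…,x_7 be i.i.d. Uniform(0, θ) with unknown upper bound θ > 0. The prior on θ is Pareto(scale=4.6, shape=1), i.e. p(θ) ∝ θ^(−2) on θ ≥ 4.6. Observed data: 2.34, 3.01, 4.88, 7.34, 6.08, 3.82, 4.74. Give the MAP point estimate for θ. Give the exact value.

The Uniform(0, θ) likelihood is θ^(−n) for θ ≥ max(xᵢ), zero otherwise. Here max(xᵢ) = 7.34.
Posterior ∝ θ^(−2) · θ^(−7) = θ^(−9) on θ ≥ max(4.6, 7.34) = 7.34.
This density is strictly decreasing in θ, so the posterior mode lies at the lower boundary of the support.

θ̂_MAP = 7.34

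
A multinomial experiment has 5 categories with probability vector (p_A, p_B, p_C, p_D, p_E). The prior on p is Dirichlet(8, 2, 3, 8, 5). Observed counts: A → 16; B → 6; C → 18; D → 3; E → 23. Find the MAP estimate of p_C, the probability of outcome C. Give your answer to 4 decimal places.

MAP estimate of p_C = 0.2299

The posterior is Dirichlet(αᵢ + nᵢ) = Dirichlet(24, 8, 21, 11, 28).
For a Dirichlet(a₁,…,a_K) with all aᵢ > 1, the mode has j-th component (aⱼ − 1)/(Σaᵢ − K).
Here Σaᵢ = 92 and K = 5, so p_C = (21 − 1)/(92 − 5) = 20/87 ≈ 0.2299.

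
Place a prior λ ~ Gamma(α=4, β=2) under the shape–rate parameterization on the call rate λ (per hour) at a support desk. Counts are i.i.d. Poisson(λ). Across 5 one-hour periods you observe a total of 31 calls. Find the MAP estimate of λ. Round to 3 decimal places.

λ̂_MAP = 4.857

Σxᵢ = 31, n = 5.
Posterior ∝ λ^3e^(−2λ) · λ^31e^(−5λ) = λ^34e^(−7λ), i.e. Gamma(shape=35, rate=7).
The mode of a Gamma(a, b) with a ≥ 1 (shape–rate) is (a−1)/b = 34/7 ≈ 4.857.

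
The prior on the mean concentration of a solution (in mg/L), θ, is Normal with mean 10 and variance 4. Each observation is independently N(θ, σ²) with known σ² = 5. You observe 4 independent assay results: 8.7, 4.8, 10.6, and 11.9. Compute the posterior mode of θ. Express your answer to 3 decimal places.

n = 4; x̄ = (8.7 + 4.8 + 10.6 + 11.9)/4 = 36/4 = 9.
For a Normal prior and Normal likelihood with known variance, the posterior is Normal; its mode equals its mean, the precision-weighted average.
Prior precision 1/σ₀² = 1/4 = 0.25; data precision n/σ² = 4/5 = 0.8.
θ̂ = (0.25·10 + 0.8·9) / (0.25 + 0.8) = 9.7/1.05 = 194/21 ≈ 9.238.

θ̂_MAP = 9.238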